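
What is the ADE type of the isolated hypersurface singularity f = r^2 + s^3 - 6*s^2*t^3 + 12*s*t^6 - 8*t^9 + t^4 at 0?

The Hessian of f at 0 is [[0, 0, 0], [0, 0, 0], [0, 0, 2]] with rank 1, so corank 2. A Groebner basis of the Jacobian ideal J(f) in C{s,t,r} is {t^3, s^2, r}; counting standard monomials gives mu = 6. Corank 2; j^3 = s^3 is a perfect cube, so E-series; the 4-jet and mu = 6 give E_6.

E_6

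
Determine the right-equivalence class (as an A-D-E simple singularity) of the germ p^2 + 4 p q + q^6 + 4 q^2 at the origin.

A_5

The Hessian of f at 0 has rank 1. Corank 1: A-series; mu = 5 gives A_5.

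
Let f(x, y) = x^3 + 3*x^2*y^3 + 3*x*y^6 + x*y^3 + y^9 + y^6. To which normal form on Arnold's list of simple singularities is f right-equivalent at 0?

E7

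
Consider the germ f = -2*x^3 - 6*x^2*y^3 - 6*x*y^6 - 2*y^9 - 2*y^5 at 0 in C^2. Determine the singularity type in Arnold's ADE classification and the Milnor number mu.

The Hessian of f at 0 has rank 0. Corank 2; j^3 = -2*x^3 is a perfect cube, so E-series; the 5-jet and mu = 8 give E_8.

Type E8, Milnor number mu = 8.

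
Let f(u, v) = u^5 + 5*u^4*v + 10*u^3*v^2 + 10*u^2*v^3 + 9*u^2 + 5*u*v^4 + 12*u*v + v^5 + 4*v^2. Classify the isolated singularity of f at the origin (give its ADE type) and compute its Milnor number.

Type A_{4}, Milnor number mu = 4.

The Hessian of f at 0 is [[18, 12], [12, 8]] with rank 1, so corank 1. A Groebner basis of the Jacobian ideal J(f) in C{u,v} is {v^4, u + 2*v/3}; counting standard monomials gives mu = 4. Corank 1: A-series; mu = 4 gives A_4.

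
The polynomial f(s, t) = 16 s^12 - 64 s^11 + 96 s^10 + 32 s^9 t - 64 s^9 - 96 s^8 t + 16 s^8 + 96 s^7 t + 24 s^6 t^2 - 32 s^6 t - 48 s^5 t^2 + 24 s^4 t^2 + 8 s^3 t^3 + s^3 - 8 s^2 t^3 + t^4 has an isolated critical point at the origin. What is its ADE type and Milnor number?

Type E_{6}, Milnor number mu = 6.

The Hessian of f at 0 has rank 0. Corank 2; j^3 = s^3 is a perfect cube, so E-series; the 4-jet and mu = 6 give E_6.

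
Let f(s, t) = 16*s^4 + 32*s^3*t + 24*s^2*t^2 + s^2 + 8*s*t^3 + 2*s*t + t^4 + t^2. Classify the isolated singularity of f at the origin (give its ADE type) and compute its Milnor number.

Type A_{3}, Milnor number mu = 3.

The Hessian of f at 0 has rank 1. Corank 1: A-series; mu = 3 gives A_3.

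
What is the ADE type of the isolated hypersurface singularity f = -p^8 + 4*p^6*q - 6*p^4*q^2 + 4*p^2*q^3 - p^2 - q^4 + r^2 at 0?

A_{3}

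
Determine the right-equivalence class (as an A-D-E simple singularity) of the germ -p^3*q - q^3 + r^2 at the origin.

E_{7}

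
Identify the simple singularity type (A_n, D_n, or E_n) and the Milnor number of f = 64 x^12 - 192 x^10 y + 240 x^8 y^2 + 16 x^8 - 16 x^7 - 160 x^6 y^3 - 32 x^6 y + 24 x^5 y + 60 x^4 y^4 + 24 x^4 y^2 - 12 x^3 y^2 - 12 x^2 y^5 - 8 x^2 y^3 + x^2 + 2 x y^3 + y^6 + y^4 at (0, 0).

Type A_{3}, Milnor number mu = 3.

The Hessian of f at 0 has rank 1. Corank 1: A-series; mu = 3 gives A_3.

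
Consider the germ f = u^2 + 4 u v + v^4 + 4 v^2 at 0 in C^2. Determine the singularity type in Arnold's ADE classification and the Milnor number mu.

Type A3, Milnor number mu = 3.

The Hessian of f at 0 is [[2, 4], [4, 8]] with rank 1, so corank 1. A Groebner basis of the Jacobian ideal J(f) in C{u,v} is {v^3, u + 2*v}; counting standard monomials gives mu = 3. Corank 1: A-series; mu = 3 gives A_3.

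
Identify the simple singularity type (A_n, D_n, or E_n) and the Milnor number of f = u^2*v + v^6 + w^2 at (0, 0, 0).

The Hessian of f at 0 has rank 1. Corank 2; j^3 = u^2*v has shape L^2 M (L != M), so D-series; mu = 7 gives D_7.

Type D_{7}, Milnor number mu = 7.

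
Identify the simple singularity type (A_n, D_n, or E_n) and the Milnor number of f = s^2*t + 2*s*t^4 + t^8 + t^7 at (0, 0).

Type D9, Milnor number mu = 9.

The Hessian of f at 0 has rank 0. Corank 2; j^3 = s^2*t has shape L^2 M (L != M), so D-series; mu = 9 gives D_9.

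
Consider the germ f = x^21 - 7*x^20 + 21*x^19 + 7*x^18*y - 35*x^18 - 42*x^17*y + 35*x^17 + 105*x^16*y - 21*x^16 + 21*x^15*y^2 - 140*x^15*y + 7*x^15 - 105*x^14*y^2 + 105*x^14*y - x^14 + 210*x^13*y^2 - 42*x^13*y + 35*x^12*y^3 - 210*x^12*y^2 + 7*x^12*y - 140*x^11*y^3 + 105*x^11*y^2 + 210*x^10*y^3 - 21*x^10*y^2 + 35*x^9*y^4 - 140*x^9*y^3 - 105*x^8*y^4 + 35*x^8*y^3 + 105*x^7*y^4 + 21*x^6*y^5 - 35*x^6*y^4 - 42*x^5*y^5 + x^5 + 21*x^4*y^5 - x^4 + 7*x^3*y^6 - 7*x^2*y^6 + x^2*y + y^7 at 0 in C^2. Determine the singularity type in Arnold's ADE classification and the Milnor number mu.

Type D_8, Milnor number mu = 8.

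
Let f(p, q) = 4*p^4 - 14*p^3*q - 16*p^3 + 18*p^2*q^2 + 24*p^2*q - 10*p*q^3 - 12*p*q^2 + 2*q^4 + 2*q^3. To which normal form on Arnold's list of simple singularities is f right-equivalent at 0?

E_7

The Hessian of f at 0 is [[0, 0], [0, 0]] with rank 0, so corank 2. A Groebner basis of the Jacobian ideal J(f) in C{p,q} is {768*p^2 - 768*p*q + q^4 + 8*q^3 + 192*q^2, p^3 - 36*p^2 + 36*p*q - q^3/2 - 9*q^2, p^2*q - 40*p^2 + 40*p*q - 2*q^3/3 - 10*q^2, -32*p^2 + p*q^2 + 32*p*q - 5*q^3/6 - 8*q^2}; counting standard monomials gives mu = 7. Corank 2; j^3 = -2*(2*p - q)^3 is a perfect cube, so E-series; the 4-jet and mu = 7 give E_7.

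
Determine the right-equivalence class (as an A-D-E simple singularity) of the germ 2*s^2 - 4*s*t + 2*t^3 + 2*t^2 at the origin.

A2

The Hessian of f at 0 is [[4, -4], [-4, 4]] with rank 1, so corank 1. A Groebner basis of the Jacobian ideal J(f) in C{s,t} is {t^2, s - t}; counting standard monomials gives mu = 2. Corank 1: A-series; mu = 2 gives A_2.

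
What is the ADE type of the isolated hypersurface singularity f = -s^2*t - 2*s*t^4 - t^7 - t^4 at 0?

The Hessian of f at 0 has rank 0. Corank 2; j^3 = -s^2*t has shape L^2 M (L != M), so D-series; mu = 5 gives D_5.

D_{5}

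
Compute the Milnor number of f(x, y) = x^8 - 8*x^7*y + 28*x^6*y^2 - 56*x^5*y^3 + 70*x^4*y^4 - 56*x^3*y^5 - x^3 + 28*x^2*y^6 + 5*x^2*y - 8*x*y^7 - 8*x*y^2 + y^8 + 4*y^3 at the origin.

The Hessian of f at 0 has rank 0. Corank 2; j^3 = -(x - 2*y)^2*(x - y) has shape L^2 M (L != M), so D-series; mu = 9 gives D_9.

9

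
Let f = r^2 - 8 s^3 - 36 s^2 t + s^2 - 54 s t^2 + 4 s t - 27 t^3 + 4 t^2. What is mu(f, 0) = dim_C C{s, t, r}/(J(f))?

The Hessian of f at 0 is [[2, 4, 0], [4, 8, 0], [0, 0, 2]] with rank 2, so corank 1. A Groebner basis of the Jacobian ideal J(f) in C{s,t,r} is {t^2, s + 2*t, r}; counting standard monomials gives mu = 2. Corank 1: A-series; mu = 2 gives A_2.

2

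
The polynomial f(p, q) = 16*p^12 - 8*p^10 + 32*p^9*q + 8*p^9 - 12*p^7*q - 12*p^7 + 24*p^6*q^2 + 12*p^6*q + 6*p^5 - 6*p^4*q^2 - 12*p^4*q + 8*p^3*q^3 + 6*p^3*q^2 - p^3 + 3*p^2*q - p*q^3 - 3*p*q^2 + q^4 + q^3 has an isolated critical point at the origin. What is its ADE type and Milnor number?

The Hessian of f at 0 is [[0, 0], [0, 0]] with rank 0, so corank 2. A Groebner basis of the Jacobian ideal J(f) in C{p,q} is {p^3 - 3*p^2*q - 6*p^2 + 12*p*q - 6*q^2, 3*p^2 + p*q^2 - 6*p*q + 3*q^2, 3*p^2 - 6*p*q + q^3 + 3*q^2}; counting standard monomials gives mu = 7. Corank 2; j^3 = -(p - q)^3 is a perfect cube, so E-series; the 4-jet and mu = 7 give E_7.

Type E7, Milnor number mu = 7.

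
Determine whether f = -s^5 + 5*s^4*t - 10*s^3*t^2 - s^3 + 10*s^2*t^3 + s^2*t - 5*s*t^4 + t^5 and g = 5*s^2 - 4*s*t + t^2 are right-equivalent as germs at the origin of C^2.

The Hessian of f at 0 has rank 0. Corank 2; j^3 = -s^2*(s - t) has shape L^2 M (L != M), so D-series; mu = 6 gives D_6. The Hessian of g at 0 has rank 2. Corank 0: nondegenerate Morse point, so A_1. f is D_6 but g is A_1, hence not right-equivalent.

No.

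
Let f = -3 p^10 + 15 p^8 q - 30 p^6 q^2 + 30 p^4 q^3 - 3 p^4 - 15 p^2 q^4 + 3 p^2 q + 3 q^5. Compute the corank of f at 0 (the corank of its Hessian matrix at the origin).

2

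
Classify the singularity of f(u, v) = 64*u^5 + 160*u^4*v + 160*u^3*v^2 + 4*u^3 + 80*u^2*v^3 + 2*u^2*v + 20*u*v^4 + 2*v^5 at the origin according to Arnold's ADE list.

D_{6}

The Hessian of f at 0 has rank 0. Corank 2; j^3 = 2*u^2*(2*u + v) has shape L^2 M (L != M), so D-series; mu = 6 gives D_6.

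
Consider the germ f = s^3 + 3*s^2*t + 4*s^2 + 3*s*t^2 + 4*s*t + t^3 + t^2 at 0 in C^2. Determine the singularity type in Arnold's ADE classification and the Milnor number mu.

The Hessian of f at 0 has rank 1. Corank 1: A-series; mu = 2 gives A_2.

Type A_{2}, Milnor number mu = 2.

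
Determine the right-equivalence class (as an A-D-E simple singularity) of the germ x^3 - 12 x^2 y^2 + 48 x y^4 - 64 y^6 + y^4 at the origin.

E_{6}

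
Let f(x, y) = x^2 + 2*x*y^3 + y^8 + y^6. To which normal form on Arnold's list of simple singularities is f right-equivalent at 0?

A_{7}

The Hessian of f at 0 is [[2, 0], [0, 0]] with rank 1, so corank 1. A Groebner basis of the Jacobian ideal J(f) in C{x,y} is {x^3, x^2*y, x + y^3}; counting standard monomials gives mu = 7. Corank 1: A-series; mu = 7 gives A_7.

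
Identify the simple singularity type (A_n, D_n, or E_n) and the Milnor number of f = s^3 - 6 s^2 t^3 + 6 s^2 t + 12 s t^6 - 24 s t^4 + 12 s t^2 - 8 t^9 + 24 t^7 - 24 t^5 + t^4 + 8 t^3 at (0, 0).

The Hessian of f at 0 has rank 0. Corank 2; j^3 = (s + 2*t)^3 is a perfect cube, so E-series; the 4-jet and mu = 6 give E_6.

Type E_{6}, Milnor number mu = 6.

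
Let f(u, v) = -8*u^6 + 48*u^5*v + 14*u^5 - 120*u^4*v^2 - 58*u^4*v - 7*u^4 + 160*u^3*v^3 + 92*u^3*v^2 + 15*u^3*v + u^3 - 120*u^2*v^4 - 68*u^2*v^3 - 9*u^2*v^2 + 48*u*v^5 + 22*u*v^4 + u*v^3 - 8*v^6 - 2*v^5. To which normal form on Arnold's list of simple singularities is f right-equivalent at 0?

E7

The Hessian of f at 0 has rank 0. Corank 2; j^3 = u^3 is a perfect cube, so E-series; the 4-jet and mu = 7 give E_7.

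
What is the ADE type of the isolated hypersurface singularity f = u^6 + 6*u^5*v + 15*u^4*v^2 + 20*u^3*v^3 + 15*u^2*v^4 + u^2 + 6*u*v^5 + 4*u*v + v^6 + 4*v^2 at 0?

A5

The Hessian of f at 0 has rank 1. Corank 1: A-series; mu = 5 gives A_5.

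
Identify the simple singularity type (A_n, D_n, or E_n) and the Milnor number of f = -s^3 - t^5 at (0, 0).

Type E_8, Milnor number mu = 8.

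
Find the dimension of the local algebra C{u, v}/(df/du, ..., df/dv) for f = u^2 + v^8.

7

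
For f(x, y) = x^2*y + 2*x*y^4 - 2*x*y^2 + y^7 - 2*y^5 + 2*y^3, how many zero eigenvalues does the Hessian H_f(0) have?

2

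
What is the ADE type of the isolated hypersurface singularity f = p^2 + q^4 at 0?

The Hessian of f at 0 is [[2, 0], [0, 0]] with rank 1, so corank 1. A Groebner basis of the Jacobian ideal J(f) in C{p,q} is {q^3, p}; counting standard monomials gives mu = 3. Corank 1: A-series; mu = 3 gives A_3.

A_3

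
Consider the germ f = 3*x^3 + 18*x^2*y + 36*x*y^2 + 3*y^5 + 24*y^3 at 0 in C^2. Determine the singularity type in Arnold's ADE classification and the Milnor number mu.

Type E8, Milnor number mu = 8.

The Hessian of f at 0 is [[0, 0], [0, 0]] with rank 0, so corank 2. A Groebner basis of the Jacobian ideal J(f) in C{x,y} is {y^4, x^2 + 4*x*y + 4*y^2}; counting standard monomials gives mu = 8. Corank 2; j^3 = 3*(x + 2*y)^3 is a perfect cube, so E-series; the 5-jet and mu = 8 give E_8.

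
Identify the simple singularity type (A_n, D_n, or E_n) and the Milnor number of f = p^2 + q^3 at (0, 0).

The Hessian of f at 0 has rank 1. Corank 1: A-series; mu = 2 gives A_2.

Type A2, Milnor number mu = 2.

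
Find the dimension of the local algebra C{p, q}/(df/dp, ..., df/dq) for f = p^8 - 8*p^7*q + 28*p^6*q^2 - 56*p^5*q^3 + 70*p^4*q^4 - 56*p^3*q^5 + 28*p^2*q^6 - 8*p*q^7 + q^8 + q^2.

The Hessian of f at 0 is [[0, 0], [0, 2]] with rank 1, so corank 1. A Groebner basis of the Jacobian ideal J(f) in C{p,q} is {p^7, q}; counting standard monomials gives mu = 7. Corank 1: A-series; mu = 7 gives A_7.

7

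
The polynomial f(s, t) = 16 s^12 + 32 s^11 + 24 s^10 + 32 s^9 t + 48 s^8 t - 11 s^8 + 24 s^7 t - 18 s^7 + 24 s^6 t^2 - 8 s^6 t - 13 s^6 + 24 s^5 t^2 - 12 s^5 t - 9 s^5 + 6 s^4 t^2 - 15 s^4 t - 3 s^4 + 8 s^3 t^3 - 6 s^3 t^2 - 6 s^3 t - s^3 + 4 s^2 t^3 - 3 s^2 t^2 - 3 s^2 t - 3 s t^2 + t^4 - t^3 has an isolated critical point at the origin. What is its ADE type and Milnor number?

The Hessian of f at 0 is [[0, 0], [0, 0]] with rank 0, so corank 2. A Groebner basis of the Jacobian ideal J(f) in C{s,t} is {s^3 + 3*s^2/2 + 3*s*t + 3*t^2/2, s^2*t - s^2 - 2*s*t - t^2, s^2/2 + s*t^2 + s*t + t^2/2, t^3}; counting standard monomials gives mu = 6. Corank 2; j^3 = -(s + t)^3 is a perfect cube, so E-series; the 4-jet and mu = 6 give E_6.

Type E_{6}, Milnor number mu = 6.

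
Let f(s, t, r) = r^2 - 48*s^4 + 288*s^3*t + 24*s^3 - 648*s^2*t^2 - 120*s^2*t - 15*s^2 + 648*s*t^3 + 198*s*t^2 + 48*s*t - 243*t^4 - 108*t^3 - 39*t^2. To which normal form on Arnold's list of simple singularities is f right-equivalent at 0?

A_1

The Hessian of f at 0 has rank 3. Corank 0: nondegenerate Morse point, so A_1.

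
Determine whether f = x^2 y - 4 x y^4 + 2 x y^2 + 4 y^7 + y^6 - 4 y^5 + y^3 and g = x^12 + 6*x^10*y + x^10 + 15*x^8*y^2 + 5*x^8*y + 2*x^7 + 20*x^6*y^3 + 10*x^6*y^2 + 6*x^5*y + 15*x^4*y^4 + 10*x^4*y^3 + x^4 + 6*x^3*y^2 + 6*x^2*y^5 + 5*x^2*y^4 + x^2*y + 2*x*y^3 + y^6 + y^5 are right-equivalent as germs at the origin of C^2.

The Hessian of f at 0 is [[0, 0], [0, 0]] with rank 0, so corank 2. A Groebner basis of the Jacobian ideal J(f) in C{x,y} is {-x*y/2 + y^4 - y^2/2, x^3 + x^2 + 2*x*y + y^3 + y^2, x^2*y - 2*x^2/3 - 4*x*y/3 - y^3 - 2*y^2/3, x^2/3 + x*y^2 + 2*x*y/3 + y^3 + y^2/3}; counting standard monomials gives mu = 7. Corank 2; j^3 = y*(x + y)^2 has shape L^2 M (L != M), so D-series; mu = 7 gives D_7. The Hessian of g at 0 is [[0, 0], [0, 0]] with rank 0, so corank 2. A Groebner basis of the Jacobian ideal J(g) in C{x,y} is {x^3, x^2*y + x^2/6 + x*y^2/6, x*y + y^3}; counting standard monomials gives mu = 7. Corank 2; j^3 = x^2*y has shape L^2 M (L != M), so D-series; mu = 7 gives D_7. Both have type D_7, hence right-equivalent.

Yes.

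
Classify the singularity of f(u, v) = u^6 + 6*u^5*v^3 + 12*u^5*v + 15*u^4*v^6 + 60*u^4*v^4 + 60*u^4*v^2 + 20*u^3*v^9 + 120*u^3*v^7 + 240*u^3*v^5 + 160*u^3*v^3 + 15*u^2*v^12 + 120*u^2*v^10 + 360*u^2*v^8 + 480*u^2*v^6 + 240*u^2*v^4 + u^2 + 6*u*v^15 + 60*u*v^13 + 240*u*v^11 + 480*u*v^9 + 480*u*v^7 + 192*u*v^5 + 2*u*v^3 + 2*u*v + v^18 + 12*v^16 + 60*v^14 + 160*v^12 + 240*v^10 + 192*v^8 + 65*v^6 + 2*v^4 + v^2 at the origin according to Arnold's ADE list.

A5

The Hessian of f at 0 has rank 1. Corank 1: A-series; mu = 5 gives A_5.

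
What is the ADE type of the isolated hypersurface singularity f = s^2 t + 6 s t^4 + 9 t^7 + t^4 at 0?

D5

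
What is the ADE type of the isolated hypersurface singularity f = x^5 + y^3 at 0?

E_{8}

The Hessian of f at 0 is [[0, 0], [0, 0]] with rank 0, so corank 2. A Groebner basis of the Jacobian ideal J(f) in C{x,y} is {x^4, y^2}; counting standard monomials gives mu = 8. Corank 2; j^3 = y^3 is a perfect cube, so E-series; the 5-jet and mu = 8 give E_8.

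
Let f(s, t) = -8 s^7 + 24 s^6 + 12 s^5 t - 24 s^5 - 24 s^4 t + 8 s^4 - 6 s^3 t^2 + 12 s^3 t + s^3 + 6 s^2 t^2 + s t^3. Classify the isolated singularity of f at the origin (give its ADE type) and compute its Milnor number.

The Hessian of f at 0 has rank 0. Corank 2; j^3 = s^3 is a perfect cube, so E-series; the 4-jet and mu = 7 give E_7.

Type E_7, Milnor number mu = 7.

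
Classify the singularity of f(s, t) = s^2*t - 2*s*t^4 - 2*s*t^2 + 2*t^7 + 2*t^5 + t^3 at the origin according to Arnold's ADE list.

D_8

The Hessian of f at 0 has rank 0. Corank 2; j^3 = t*(s - t)^2 has shape L^2 M (L != M), so D-series; mu = 8 gives D_8.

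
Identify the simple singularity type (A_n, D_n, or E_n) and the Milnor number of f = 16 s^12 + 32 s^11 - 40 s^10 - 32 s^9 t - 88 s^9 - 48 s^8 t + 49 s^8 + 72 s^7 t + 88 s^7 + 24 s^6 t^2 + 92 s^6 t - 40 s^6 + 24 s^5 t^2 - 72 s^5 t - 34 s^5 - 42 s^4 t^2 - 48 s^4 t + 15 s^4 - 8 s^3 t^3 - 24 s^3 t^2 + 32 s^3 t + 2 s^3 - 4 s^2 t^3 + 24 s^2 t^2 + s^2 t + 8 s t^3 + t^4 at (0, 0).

The Hessian of f at 0 is [[0, 0], [0, 0]] with rank 0, so corank 2. A Groebner basis of the Jacobian ideal J(f) in C{s,t} is {s*t^2, -s*t/8 + t^3, s^2 + s*t/2}; counting standard monomials gives mu = 5. Corank 2; j^3 = s^2*(2*s + t) has shape L^2 M (L != M), so D-series; mu = 5 gives D_5.

Type D5, Milnor number mu = 5.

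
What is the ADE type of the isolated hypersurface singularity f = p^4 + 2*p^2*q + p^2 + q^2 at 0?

The Hessian of f at 0 has rank 2. Corank 0: nondegenerate Morse point, so A_1.

A_1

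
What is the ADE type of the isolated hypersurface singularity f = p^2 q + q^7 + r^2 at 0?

D_8

The Hessian of f at 0 has rank 1. Corank 2; j^3 = p^2*q has shape L^2 M (L != M), so D-series; mu = 8 gives D_8.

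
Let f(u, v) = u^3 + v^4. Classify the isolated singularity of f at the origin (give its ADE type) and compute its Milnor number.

Type E_6, Milnor number mu = 6.

The Hessian of f at 0 is [[0, 0], [0, 0]] with rank 0, so corank 2. A Groebner basis of the Jacobian ideal J(f) in C{u,v} is {v^3, u^2}; counting standard monomials gives mu = 6. Corank 2; j^3 = u^3 is a perfect cube, so E-series; the 4-jet and mu = 6 give E_6.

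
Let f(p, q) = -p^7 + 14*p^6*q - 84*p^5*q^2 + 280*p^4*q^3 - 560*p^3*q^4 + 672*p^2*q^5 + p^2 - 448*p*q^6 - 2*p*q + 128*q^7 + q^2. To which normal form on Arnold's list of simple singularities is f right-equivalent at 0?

The Hessian of f at 0 has rank 1. Corank 1: A-series; mu = 6 gives A_6.

A6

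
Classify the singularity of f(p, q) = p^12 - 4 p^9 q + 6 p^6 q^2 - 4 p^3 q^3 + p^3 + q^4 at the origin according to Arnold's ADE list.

The Hessian of f at 0 has rank 0. Corank 2; j^3 = p^3 is a perfect cube, so E-series; the 4-jet and mu = 6 give E_6.

E_{6}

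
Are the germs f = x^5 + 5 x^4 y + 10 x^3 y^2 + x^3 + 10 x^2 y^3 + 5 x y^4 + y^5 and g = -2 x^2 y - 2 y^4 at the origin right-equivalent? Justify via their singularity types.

The Hessian of f at 0 is [[0, 0], [0, 0]] with rank 0, so corank 2. A Groebner basis of the Jacobian ideal J(f) in C{x,y} is {y^5, x*y^3 + y^4/4, x^2}; counting standard monomials gives mu = 8. Corank 2; j^3 = x^3 is a perfect cube, so E-series; the 5-jet and mu = 8 give E_8. The Hessian of g at 0 is [[0, 0], [0, 0]] with rank 0, so corank 2. A Groebner basis of the Jacobian ideal J(g) in C{x,y} is {x^3, x^2/4 + y^3, x*y}; counting standard monomials gives mu = 5. Corank 2; j^3 = -2*x^2*y has shape L^2 M (L != M), so D-series; mu = 5 gives D_5. f is E_8 but g is D_5, hence not right-equivalent.

No.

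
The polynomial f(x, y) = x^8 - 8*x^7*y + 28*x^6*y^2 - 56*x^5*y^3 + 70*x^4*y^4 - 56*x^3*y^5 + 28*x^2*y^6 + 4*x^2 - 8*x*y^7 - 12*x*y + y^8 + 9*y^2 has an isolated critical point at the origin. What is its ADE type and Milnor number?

Type A7, Milnor number mu = 7.

The Hessian of f at 0 has rank 1. Corank 1: A-series; mu = 7 gives A_7.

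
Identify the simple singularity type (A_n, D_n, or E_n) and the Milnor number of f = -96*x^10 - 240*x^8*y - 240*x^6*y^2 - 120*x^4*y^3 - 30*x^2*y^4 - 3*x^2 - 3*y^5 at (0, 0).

Type A_{4}, Milnor number mu = 4.

The Hessian of f at 0 is [[-6, 0], [0, 0]] with rank 1, so corank 1. A Groebner basis of the Jacobian ideal J(f) in C{x,y} is {y^4, x}; counting standard monomials gives mu = 4. Corank 1: A-series; mu = 4 gives A_4.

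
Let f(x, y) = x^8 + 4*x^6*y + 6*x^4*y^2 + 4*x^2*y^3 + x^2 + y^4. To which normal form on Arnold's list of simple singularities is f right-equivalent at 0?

The Hessian of f at 0 is [[2, 0], [0, 0]] with rank 1, so corank 1. A Groebner basis of the Jacobian ideal J(f) in C{x,y} is {y^3, x}; counting standard monomials gives mu = 3. Corank 1: A-series; mu = 3 gives A_3.

A_3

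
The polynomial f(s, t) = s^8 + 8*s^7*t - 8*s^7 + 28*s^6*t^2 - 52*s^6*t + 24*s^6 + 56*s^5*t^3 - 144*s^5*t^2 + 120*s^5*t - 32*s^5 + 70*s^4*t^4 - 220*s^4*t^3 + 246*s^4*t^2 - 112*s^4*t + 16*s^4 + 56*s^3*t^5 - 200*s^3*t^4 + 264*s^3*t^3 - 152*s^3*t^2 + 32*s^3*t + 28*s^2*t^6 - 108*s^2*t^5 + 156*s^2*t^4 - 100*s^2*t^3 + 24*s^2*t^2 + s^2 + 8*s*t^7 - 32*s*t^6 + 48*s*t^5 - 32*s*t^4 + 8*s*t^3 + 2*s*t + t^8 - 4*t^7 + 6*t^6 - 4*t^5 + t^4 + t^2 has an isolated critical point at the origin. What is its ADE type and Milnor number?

Type A3, Milnor number mu = 3.

The Hessian of f at 0 is [[2, 2], [2, 2]] with rank 1, so corank 1. A Groebner basis of the Jacobian ideal J(f) in C{s,t} is {t^3, s + t}; counting standard monomials gives mu = 3. Corank 1: A-series; mu = 3 gives A_3.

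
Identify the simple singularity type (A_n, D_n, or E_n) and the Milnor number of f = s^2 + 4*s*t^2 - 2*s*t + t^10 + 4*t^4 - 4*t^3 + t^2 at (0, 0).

Type A_9, Milnor number mu = 9.

The Hessian of f at 0 is [[2, -2], [-2, 2]] with rank 1, so corank 1. A Groebner basis of the Jacobian ideal J(f) in C{s,t} is {s^5 + 5*s^4 - 15*s^3*t - 35*s^3/4 + 27*s^2*t/2 + 23*s^2/8 - 27*s*t/8 - s/4 + t/4, s^4*t + 2*s^4 - 5*s^3*t - 5*s^3/2 + 15*s^2*t/4 + 3*s^2/4 - 7*s*t/8 - s/16 + t/16, s/2 + t^2 - t/2}; counting standard monomials gives mu = 9. Corank 1: A-series; mu = 9 gives A_9.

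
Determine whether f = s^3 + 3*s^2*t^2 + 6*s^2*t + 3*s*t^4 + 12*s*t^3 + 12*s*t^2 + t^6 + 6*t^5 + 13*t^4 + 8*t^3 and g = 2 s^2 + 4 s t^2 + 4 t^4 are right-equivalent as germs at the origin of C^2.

The Hessian of f at 0 has rank 0. Corank 2; j^3 = (s + 2*t)^3 is a perfect cube, so E-series; the 4-jet and mu = 6 give E_6. The Hessian of g at 0 has rank 1. Corank 1: A-series; mu = 3 gives A_3. f is E_6 but g is A_3, hence not right-equivalent.

No.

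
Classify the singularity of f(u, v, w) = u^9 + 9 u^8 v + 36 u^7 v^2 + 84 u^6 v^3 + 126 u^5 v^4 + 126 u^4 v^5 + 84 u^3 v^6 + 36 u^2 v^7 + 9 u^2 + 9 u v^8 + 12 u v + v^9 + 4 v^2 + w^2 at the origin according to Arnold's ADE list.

A8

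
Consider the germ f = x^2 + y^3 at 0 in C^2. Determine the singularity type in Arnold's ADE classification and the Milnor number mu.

Type A_{2}, Milnor number mu = 2.

The Hessian of f at 0 has rank 1. Corank 1: A-series; mu = 2 gives A_2.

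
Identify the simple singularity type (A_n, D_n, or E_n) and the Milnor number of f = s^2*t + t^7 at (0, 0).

Type D8, Milnor number mu = 8.

The Hessian of f at 0 has rank 0. Corank 2; j^3 = s^2*t has shape L^2 M (L != M), so D-series; mu = 8 gives D_8.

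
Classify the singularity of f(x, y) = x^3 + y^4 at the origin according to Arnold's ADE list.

The Hessian of f at 0 has rank 0. Corank 2; j^3 = x^3 is a perfect cube, so E-series; the 4-jet and mu = 6 give E_6.

E6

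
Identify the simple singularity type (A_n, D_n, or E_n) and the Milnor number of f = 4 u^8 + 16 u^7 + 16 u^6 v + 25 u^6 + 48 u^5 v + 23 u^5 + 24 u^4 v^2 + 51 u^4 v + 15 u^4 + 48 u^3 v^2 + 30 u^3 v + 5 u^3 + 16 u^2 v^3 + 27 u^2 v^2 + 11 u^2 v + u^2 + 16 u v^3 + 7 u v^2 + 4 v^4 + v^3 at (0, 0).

The Hessian of f at 0 is [[2, 0], [0, 0]] with rank 1, so corank 1. A Groebner basis of the Jacobian ideal J(f) in C{u,v} is {v^2, u}; counting standard monomials gives mu = 2. Corank 1: A-series; mu = 2 gives A_2.

Type A_2, Milnor number mu = 2.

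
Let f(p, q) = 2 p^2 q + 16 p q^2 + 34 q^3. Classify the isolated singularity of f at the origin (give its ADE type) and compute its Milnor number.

Type D_4, Milnor number mu = 4.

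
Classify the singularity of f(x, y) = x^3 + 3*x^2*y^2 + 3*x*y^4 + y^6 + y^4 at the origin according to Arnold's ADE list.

The Hessian of f at 0 has rank 0. Corank 2; j^3 = x^3 is a perfect cube, so E-series; the 4-jet and mu = 6 give E_6.

E6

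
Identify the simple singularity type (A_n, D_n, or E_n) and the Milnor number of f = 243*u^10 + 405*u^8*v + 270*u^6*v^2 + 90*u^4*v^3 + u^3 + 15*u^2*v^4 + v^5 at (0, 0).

Type E_8, Milnor number mu = 8.

The Hessian of f at 0 has rank 0. Corank 2; j^3 = u^3 is a perfect cube, so E-series; the 5-jet and mu = 8 give E_8.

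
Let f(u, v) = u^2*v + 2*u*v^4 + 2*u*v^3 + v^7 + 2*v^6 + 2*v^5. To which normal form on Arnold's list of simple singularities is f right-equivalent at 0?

D6

The Hessian of f at 0 has rank 0. Corank 2; j^3 = u^2*v has shape L^2 M (L != M), so D-series; mu = 6 gives D_6.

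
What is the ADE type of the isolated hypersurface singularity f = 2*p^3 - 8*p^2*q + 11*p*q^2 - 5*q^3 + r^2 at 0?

The Hessian of f at 0 is [[0, 0, 0], [0, 0, 0], [0, 0, 2]] with rank 1, so corank 2. A Groebner basis of the Jacobian ideal J(f) in C{p,q,r} is {q^3, p^2 + q^2/2, p*q - q^2/2, r}; counting standard monomials gives mu = 4. Corank 2; j^3 = (p - q)*(2*p^2 - 6*p*q + 5*q^2) splits into three distinct lines over C (the quadratic factor has nonzero discriminant), so D_4.

D4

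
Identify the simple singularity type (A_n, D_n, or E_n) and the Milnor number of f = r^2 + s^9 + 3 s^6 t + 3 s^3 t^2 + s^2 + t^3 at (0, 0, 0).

Type A2, Milnor number mu = 2.

The Hessian of f at 0 is [[2, 0, 0], [0, 0, 0], [0, 0, 2]] with rank 2, so corank 1. A Groebner basis of the Jacobian ideal J(f) in C{s,t,r} is {t^2, s, r}; counting standard monomials gives mu = 2. Corank 1: A-series; mu = 2 gives A_2.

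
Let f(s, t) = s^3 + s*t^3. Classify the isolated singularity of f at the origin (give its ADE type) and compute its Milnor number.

Type E_{7}, Milnor number mu = 7.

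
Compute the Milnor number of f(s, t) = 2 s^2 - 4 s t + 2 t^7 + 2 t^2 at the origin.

6

The Hessian of f at 0 is [[4, -4], [-4, 4]] with rank 1, so corank 1. A Groebner basis of the Jacobian ideal J(f) in C{s,t} is {t^6, s - t}; counting standard monomials gives mu = 6. Corank 1: A-series; mu = 6 gives A_6.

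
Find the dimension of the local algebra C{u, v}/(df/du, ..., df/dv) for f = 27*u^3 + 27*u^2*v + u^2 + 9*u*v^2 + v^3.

The Hessian of f at 0 has rank 1. Corank 1: A-series; mu = 2 gives A_2.

2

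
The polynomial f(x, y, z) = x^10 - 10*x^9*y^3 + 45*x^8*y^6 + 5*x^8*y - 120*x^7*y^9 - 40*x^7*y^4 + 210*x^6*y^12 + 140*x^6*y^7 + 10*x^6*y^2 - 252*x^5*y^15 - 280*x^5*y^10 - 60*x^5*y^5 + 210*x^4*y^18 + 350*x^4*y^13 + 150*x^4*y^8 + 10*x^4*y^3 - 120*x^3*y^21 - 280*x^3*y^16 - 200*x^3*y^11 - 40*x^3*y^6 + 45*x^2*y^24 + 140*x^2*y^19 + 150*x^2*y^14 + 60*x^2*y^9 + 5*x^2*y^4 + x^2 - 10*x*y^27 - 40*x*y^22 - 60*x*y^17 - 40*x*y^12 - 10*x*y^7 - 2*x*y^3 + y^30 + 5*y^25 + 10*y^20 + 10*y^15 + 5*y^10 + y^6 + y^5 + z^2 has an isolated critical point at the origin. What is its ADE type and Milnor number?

The Hessian of f at 0 is [[2, 0, 0], [0, 0, 0], [0, 0, 2]] with rank 2, so corank 1. A Groebner basis of the Jacobian ideal J(f) in C{x,y,z} is {-x + y^3, x^2, x*y, z}; counting standard monomials gives mu = 4. Corank 1: A-series; mu = 4 gives A_4.

Type A_4, Milnor number mu = 4.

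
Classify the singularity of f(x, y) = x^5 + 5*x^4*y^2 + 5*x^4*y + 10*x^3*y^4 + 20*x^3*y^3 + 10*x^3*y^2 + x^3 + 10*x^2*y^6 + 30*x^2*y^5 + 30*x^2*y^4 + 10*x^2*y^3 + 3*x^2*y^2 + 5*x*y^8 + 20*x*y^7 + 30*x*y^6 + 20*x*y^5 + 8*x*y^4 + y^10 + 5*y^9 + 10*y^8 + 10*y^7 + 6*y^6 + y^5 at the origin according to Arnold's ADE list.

E8

The Hessian of f at 0 has rank 0. Corank 2; j^3 = x^3 is a perfect cube, so E-series; the 5-jet and mu = 8 give E_8.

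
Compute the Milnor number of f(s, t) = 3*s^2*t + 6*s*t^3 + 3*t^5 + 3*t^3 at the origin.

4

The Hessian of f at 0 is [[0, 0], [0, 0]] with rank 0, so corank 2. A Groebner basis of the Jacobian ideal J(f) in C{s,t} is {t^3, s^2 + 3*t^2, s*t}; counting standard monomials gives mu = 4. Corank 2; j^3 = 3*t*(s^2 + t^2) splits into three distinct lines over C (the quadratic factor has nonzero discriminant), so D_4.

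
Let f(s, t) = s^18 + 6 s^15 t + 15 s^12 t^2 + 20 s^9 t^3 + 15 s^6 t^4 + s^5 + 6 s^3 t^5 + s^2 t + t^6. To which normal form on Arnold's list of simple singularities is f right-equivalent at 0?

D7

The Hessian of f at 0 has rank 0. Corank 2; j^3 = s^2*t has shape L^2 M (L != M), so D-series; mu = 7 gives D_7.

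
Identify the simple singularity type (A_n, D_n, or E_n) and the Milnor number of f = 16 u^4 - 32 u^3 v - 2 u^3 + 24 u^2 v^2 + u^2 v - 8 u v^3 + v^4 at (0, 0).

Type D5, Milnor number mu = 5.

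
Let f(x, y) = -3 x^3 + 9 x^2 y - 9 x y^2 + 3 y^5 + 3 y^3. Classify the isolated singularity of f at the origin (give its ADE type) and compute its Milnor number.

Type E_8, Milnor number mu = 8.

The Hessian of f at 0 has rank 0. Corank 2; j^3 = -3*(x - y)^3 is a perfect cube, so E-series; the 5-jet and mu = 8 give E_8.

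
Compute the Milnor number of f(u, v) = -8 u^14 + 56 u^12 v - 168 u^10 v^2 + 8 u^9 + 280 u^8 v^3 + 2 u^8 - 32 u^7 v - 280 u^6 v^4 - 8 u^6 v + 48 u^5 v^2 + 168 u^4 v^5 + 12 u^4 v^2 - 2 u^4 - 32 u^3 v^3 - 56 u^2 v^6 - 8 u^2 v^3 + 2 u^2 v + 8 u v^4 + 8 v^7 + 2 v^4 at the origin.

5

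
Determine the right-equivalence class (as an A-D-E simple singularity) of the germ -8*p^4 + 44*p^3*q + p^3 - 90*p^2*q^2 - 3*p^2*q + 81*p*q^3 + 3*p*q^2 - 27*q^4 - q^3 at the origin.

The Hessian of f at 0 has rank 0. Corank 2; j^3 = (p - q)^3 is a perfect cube, so E-series; the 4-jet and mu = 7 give E_7.

E_7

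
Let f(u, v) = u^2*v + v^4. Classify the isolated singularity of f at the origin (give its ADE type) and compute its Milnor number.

The Hessian of f at 0 is [[0, 0], [0, 0]] with rank 0, so corank 2. A Groebner basis of the Jacobian ideal J(f) in C{u,v} is {u^3, u^2/4 + v^3, u*v}; counting standard monomials gives mu = 5. Corank 2; j^3 = u^2*v has shape L^2 M (L != M), so D-series; mu = 5 gives D_5.

Type D_5, Milnor number mu = 5.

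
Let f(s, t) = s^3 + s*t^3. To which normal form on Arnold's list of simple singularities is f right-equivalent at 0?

E_{7}

The Hessian of f at 0 has rank 0. Corank 2; j^3 = s^3 is a perfect cube, so E-series; the 4-jet and mu = 7 give E_7.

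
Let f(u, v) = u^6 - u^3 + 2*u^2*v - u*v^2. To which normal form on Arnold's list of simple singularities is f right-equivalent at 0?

The Hessian of f at 0 is [[0, 0], [0, 0]] with rank 0, so corank 2. A Groebner basis of the Jacobian ideal J(f) in C{u,v} is {u*v/6 + v^5 - v^2/6, u*v^2 - v^3, u^2 - u*v}; counting standard monomials gives mu = 7. Corank 2; j^3 = -u*(u - v)^2 has shape L^2 M (L != M), so D-series; mu = 7 gives D_7.

D_7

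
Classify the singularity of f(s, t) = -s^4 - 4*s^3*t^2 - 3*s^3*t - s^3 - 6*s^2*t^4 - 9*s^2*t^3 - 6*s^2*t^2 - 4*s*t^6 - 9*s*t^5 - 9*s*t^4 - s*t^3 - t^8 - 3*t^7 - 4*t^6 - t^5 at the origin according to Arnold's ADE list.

The Hessian of f at 0 is [[0, 0], [0, 0]] with rank 0, so corank 2. A Groebner basis of the Jacobian ideal J(f) in C{s,t} is {3*s^2/2 + t^4 + t^3/2, s^3, s^2*t - s^2/2 - t^3/6, -s^2/2 + s*t^2 - t^3/6}; counting standard monomials gives mu = 7. Corank 2; j^3 = -s^3 is a perfect cube, so E-series; the 4-jet and mu = 7 give E_7.

E_{7}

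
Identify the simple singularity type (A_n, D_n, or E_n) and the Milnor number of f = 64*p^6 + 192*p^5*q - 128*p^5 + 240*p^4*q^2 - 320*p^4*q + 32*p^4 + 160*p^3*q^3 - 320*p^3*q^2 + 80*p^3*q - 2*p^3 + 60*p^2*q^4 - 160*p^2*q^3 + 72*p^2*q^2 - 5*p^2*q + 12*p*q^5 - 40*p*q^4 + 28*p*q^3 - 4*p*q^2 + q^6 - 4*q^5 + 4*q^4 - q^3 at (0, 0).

The Hessian of f at 0 has rank 0. Corank 2; j^3 = -(p + q)^2*(2*p + q) has shape L^2 M (L != M), so D-series; mu = 7 gives D_7.

Type D_7, Milnor number mu = 7.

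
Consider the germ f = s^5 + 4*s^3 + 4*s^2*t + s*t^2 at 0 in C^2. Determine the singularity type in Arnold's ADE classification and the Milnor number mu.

Type D_{6}, Milnor number mu = 6.

The Hessian of f at 0 is [[0, 0], [0, 0]] with rank 0, so corank 2. A Groebner basis of the Jacobian ideal J(f) in C{s,t} is {32*s*t/5 + t^4 + 16*t^2/5, s*t^2 + t^3/2, s^2 + s*t/2}; counting standard monomials gives mu = 6. Corank 2; j^3 = s*(2*s + t)^2 has shape L^2 M (L != M), so D-series; mu = 6 gives D_6.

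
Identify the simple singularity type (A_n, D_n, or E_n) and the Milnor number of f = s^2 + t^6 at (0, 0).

The Hessian of f at 0 has rank 1. Corank 1: A-series; mu = 5 gives A_5.

Type A5, Milnor number mu = 5.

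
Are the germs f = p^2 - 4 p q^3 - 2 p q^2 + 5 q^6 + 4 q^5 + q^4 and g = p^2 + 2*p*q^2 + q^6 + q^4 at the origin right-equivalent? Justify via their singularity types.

The Hessian of f at 0 has rank 1. Corank 1: A-series; mu = 5 gives A_5. The Hessian of g at 0 has rank 1. Corank 1: A-series; mu = 5 gives A_5. Both have type A_5, hence right-equivalent.

Yes.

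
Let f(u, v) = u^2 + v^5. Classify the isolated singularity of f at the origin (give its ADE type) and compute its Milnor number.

Type A4, Milnor number mu = 4.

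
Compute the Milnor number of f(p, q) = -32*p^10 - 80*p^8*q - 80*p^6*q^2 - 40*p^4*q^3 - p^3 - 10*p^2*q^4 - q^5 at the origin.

8

The Hessian of f at 0 is [[0, 0], [0, 0]] with rank 0, so corank 2. A Groebner basis of the Jacobian ideal J(f) in C{p,q} is {q^4, p^2}; counting standard monomials gives mu = 8. Corank 2; j^3 = -p^3 is a perfect cube, so E-series; the 5-jet and mu = 8 give E_8.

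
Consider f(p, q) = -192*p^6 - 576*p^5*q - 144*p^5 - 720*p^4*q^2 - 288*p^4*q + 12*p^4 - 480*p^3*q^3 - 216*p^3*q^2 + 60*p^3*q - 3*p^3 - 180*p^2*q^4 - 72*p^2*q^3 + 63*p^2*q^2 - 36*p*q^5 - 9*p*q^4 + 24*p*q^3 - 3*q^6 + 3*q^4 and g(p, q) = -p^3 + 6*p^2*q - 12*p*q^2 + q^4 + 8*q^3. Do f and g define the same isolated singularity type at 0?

The Hessian of f at 0 is [[0, 0], [0, 0]] with rank 0, so corank 2. A Groebner basis of the Jacobian ideal J(f) in C{p,q} is {p^3, p^2*q, p^2/2 + p*q^2, -3*p^2 + q^3}; counting standard monomials gives mu = 6. Corank 2; j^3 = -3*p^3 is a perfect cube, so E-series; the 4-jet and mu = 6 give E_6. The Hessian of g at 0 is [[0, 0], [0, 0]] with rank 0, so corank 2. A Groebner basis of the Jacobian ideal J(g) in C{p,q} is {q^3, p^2 - 4*p*q + 4*q^2}; counting standard monomials gives mu = 6. Corank 2; j^3 = -(p - 2*q)^3 is a perfect cube, so E-series; the 4-jet and mu = 6 give E_6. Both have type E_6, hence right-equivalent.

Yes.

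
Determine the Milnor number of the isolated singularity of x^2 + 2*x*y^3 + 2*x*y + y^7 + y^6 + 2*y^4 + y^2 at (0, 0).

6

The Hessian of f at 0 is [[2, 2], [2, 2]] with rank 1, so corank 1. A Groebner basis of the Jacobian ideal J(f) in C{x,y} is {x + y^3 + y, x^2 + 2*x*y + y^2}; counting standard monomials gives mu = 6. Corank 1: A-series; mu = 6 gives A_6.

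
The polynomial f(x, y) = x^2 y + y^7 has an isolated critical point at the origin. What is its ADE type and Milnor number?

The Hessian of f at 0 is [[0, 0], [0, 0]] with rank 0, so corank 2. A Groebner basis of the Jacobian ideal J(f) in C{x,y} is {x^2/7 + y^6, x^3, x*y}; counting standard monomials gives mu = 8. Corank 2; j^3 = x^2*y has shape L^2 M (L != M), so D-series; mu = 8 gives D_8.

Type D8, Milnor number mu = 8.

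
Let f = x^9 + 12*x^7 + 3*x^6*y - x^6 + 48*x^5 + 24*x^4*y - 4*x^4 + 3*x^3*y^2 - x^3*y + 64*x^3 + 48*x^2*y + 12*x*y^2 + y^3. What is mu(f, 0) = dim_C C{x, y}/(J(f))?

7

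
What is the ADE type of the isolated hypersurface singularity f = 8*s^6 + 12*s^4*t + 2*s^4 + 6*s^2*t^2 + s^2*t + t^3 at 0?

The Hessian of f at 0 is [[0, 0], [0, 0]] with rank 0, so corank 2. A Groebner basis of the Jacobian ideal J(f) in C{s,t} is {t^3, s^2 + 3*t^2, s*t}; counting standard monomials gives mu = 4. Corank 2; j^3 = t*(s^2 + t^2) splits into three distinct lines over C (the quadratic factor has nonzero discriminant), so D_4.

D_4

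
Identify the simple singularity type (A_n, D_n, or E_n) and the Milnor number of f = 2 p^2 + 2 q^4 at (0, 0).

Type A_3, Milnor number mu = 3.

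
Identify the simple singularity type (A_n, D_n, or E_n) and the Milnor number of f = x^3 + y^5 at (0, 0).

Type E8, Milnor number mu = 8.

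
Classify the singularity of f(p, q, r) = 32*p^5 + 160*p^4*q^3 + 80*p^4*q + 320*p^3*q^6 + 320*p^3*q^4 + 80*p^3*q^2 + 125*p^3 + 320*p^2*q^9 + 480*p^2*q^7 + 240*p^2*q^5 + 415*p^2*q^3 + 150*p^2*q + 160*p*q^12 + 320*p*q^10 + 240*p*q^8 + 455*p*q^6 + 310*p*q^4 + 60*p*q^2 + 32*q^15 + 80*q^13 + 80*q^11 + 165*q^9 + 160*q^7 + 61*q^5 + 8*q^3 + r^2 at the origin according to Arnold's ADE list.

E_{8}

The Hessian of f at 0 has rank 1. Corank 2; j^3 = (5*p + 2*q)^3 is a perfect cube, so E-series; the 5-jet and mu = 8 give E_8.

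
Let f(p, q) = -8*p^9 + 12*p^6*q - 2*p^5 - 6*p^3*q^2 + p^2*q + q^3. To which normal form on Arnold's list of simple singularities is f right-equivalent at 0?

D_4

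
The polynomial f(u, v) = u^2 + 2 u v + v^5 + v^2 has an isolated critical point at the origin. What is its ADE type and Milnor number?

Type A4, Milnor number mu = 4.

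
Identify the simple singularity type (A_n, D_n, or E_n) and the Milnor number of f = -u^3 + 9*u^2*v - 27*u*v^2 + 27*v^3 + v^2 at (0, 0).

Type A2, Milnor number mu = 2.

The Hessian of f at 0 is [[0, 0], [0, 2]] with rank 1, so corank 1. A Groebner basis of the Jacobian ideal J(f) in C{u,v} is {u^2, v}; counting standard monomials gives mu = 2. Corank 1: A-series; mu = 2 gives A_2.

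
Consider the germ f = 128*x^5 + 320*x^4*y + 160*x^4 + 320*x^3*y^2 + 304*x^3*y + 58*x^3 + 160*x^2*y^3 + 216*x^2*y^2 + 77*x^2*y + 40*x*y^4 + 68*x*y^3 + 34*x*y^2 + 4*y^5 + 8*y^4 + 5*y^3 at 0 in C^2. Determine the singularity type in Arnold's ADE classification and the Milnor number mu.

The Hessian of f at 0 has rank 0. Corank 2; j^3 = (2*x + y)*(29*x^2 + 24*x*y + 5*y^2) splits into three distinct lines over C (the quadratic factor has nonzero discriminant), so D_4.

Type D4, Milnor number mu = 4.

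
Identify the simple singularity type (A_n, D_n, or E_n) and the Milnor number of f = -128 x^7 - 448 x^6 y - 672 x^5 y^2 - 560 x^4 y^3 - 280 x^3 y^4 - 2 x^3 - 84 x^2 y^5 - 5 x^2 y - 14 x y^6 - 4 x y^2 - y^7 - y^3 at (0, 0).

The Hessian of f at 0 is [[0, 0], [0, 0]] with rank 0, so corank 2. A Groebner basis of the Jacobian ideal J(f) in C{x,y} is {x*y/14 + y^6 + y^2/14, x*y^2 + y^3, x^2 + 3*x*y/2 + y^2/2}; counting standard monomials gives mu = 8. Corank 2; j^3 = -(x + y)^2*(2*x + y) has shape L^2 M (L != M), so D-series; mu = 8 gives D_8.

Type D8, Milnor number mu = 8.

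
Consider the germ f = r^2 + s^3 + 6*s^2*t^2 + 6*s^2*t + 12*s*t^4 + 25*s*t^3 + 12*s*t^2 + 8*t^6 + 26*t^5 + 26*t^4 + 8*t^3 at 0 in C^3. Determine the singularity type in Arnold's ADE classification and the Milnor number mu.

Type E_{7}, Milnor number mu = 7.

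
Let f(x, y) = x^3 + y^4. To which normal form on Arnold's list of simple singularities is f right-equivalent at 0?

E_{6}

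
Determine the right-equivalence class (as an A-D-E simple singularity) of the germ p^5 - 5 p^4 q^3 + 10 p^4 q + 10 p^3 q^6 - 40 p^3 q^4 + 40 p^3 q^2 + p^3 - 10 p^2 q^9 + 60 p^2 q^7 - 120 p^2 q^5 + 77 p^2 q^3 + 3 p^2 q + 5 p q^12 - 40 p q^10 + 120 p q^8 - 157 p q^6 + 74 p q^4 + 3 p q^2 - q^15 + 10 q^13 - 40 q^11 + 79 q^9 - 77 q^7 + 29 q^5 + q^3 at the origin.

The Hessian of f at 0 is [[0, 0], [0, 0]] with rank 0, so corank 2. A Groebner basis of the Jacobian ideal J(f) in C{p,q} is {-5*p^2/2 + p*q^3 - 5*p*q - 5*q^2/2, 2*p^2 + 4*p*q + q^4 + 2*q^2, p^3 - 3*p*q^2 - 2*q^3, p^2*q + 2*p*q^2 + q^3}; counting standard monomials gives mu = 8. Corank 2; j^3 = (p + q)^3 is a perfect cube, so E-series; the 5-jet and mu = 8 give E_8.

E8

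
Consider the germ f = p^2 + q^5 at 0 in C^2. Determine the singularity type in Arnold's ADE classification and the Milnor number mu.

The Hessian of f at 0 has rank 1. Corank 1: A-series; mu = 4 gives A_4.

Type A4, Milnor number mu = 4.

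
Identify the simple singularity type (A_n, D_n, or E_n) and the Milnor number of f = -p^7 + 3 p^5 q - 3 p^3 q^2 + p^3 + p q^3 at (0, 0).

The Hessian of f at 0 is [[0, 0], [0, 0]] with rank 0, so corank 2. A Groebner basis of the Jacobian ideal J(f) in C{p,q} is {p^3, p*q^2, 3*p^2 + q^3}; counting standard monomials gives mu = 7. Corank 2; j^3 = p^3 is a perfect cube, so E-series; the 4-jet and mu = 7 give E_7.

Type E_{7}, Milnor number mu = 7.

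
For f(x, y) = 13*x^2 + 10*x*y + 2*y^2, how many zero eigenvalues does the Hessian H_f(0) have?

0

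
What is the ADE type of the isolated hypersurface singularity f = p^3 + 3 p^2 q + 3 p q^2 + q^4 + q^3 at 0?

The Hessian of f at 0 is [[0, 0], [0, 0]] with rank 0, so corank 2. A Groebner basis of the Jacobian ideal J(f) in C{p,q} is {q^3, p^2 + 2*p*q + q^2}; counting standard monomials gives mu = 6. Corank 2; j^3 = (p + q)^3 is a perfect cube, so E-series; the 4-jet and mu = 6 give E_6.

E6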